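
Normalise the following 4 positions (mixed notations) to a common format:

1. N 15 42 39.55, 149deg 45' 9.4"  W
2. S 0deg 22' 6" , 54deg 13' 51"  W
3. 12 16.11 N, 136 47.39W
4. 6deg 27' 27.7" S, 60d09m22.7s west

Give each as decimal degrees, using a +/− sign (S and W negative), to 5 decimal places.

Point 1:
  φ: 42′ + 39.55″ = 42.65917′; 15 + 42.65917/60 = 15.710986
  N ⇒ keep positive
  λ: 45′ + 9.4″ = 45.15667′; 149 + 45.15667/60 = 149.752611
  W ⇒ negate
Point 2:
  Latitude: 22′ + 6″ = 22.10000′; 0 + 22.10000/60 = 0.368333
  S ⇒ negate
  Longitude: 13′ + 51″ = 13.85000′; 54 + 13.85000/60 = 54.230833
  W → negative
Point 3:
  Lat: 16.11′ = 0.268500°; total 12.268500
  N ⇒ keep positive
  λ: 47.39′ = 0.789833°; total 136.789833
  hemisphere W, so the sign is −
Point 4:
  φ: 27′ + 27.7″ = 27.46167′; 6 + 27.46167/60 = 6.457694
  hemisphere S, so the sign is −
  Lon: 60 + 9/60 + 22.7/3600 = 60.156306
  W ⇒ negate

1. 15.71099, -149.75261
2. -0.36833, -54.23083
3. 12.26850, -136.78983
4. -6.45769, -60.15631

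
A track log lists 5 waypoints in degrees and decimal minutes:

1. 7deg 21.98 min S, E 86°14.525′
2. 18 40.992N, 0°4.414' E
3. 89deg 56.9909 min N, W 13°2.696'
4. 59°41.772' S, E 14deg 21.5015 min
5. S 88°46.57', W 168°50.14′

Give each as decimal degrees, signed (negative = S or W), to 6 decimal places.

Point 1:
  φ: 7 + 21.98/60 = 7.3663333
  S ⇒ negate
  λ: 14.525′ = 0.242083°; total 86.2420833
  E ⇒ keep positive
Point 2:
  Lat: 18 + 40.992/60 = 18.6832000
  N → positive
  Longitude: 4.414′ = 0.073567°; total 0.0735667
  E ⇒ keep positive
Point 3:
  Lat: 89 + 56.9909/60 = 89.9498483
  N ⇒ keep positive
  Lon: 13 + 2.696/60 = 13.0449333
  W → negative
Point 4:
  φ: 59 + 41.772/60 = 59.6962000
  hemisphere S, so the sign is −
  Lon: 14 + 21.5015/60 = 14.3583583
  E ⇒ keep positive
Point 5:
  Lat: 88 + 46.57/60 = 88.7761667
  S → negative
  λ: 168 + 50.14/60 = 168.8356667
  W → negative

1. -7.366333, 86.242083
2. 18.683200, 0.073567
3. 89.949848, -13.044933
4. -59.696200, 14.358358
5. -88.776167, -168.835667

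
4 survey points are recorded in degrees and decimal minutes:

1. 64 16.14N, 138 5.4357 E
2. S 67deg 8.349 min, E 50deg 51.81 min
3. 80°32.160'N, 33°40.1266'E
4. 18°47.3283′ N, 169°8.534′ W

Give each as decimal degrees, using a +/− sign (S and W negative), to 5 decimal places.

1. 64.26900, 138.09060
2. -67.13915, 50.86350
3. 80.53600, 33.66878
4. 18.78881, -169.14223

Point 1:
  φ: 16.14′ = 0.269000°; total 64.269000
  N ⇒ keep positive
  λ: 138 + 5.4357/60 = 138.090595
  E → positive
Point 2:
  Lat: 8.349′ = 0.139150°; total 67.139150
  S ⇒ negate
  Lon: 51.81′ = 0.863500°; total 50.863500
  E ⇒ keep positive
Point 3:
  Latitude: 80 + 32.16/60 = 80.536000
  N → positive
  λ: 33 + 40.1266/60 = 33.668777
  E → positive
Point 4:
  Lat: 18 + 47.3283/60 = 18.788805
  N ⇒ keep positive
  Longitude: 169 + 8.534/60 = 169.142233
  hemisphere W, so the sign is −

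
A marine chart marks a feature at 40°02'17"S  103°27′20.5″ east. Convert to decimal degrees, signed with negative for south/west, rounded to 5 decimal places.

-40.03806, 103.45569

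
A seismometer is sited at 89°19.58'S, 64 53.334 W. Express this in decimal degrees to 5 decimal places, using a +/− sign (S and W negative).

Lat: 89 + 19.58/60 = 89.326333
hemisphere S, so the sign is −
λ: 53.334′ = 0.888900°; total 64.888900
W ⇒ negate

-89.32633, -64.88890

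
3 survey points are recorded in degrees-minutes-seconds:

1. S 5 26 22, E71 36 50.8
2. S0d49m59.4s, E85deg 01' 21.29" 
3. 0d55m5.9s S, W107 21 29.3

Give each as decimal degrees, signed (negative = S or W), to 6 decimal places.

1. -5.439444, 71.614111
2. -0.833167, 85.022581
3. -0.918306, -107.358139

Point 1:
  Latitude: 5 + 26/60 + 22/3600 = 5.4394444
  hemisphere S, so the sign is −
  Longitude: 71 + 36/60 + 50.8/3600 = 71.6141111
  E ⇒ keep positive
Point 2:
  Lat: 49′ + 59.4″ = 49.99000′; 0 + 49.99000/60 = 0.8331667
  hemisphere S, so the sign is −
  Longitude: 85° + 1/60 + 21.29/3600 = 85 + 0.016667 + 0.005914 = 85.0225806
  E ⇒ keep positive
Point 3:
  Latitude: 55′ + 5.9″ = 55.09833′; 0 + 55.09833/60 = 0.9183056
  S ⇒ negate
  Lon: 107° + 21/60 + 29.3/3600 = 107 + 0.350000 + 0.008139 = 107.3581389
  hemisphere W, so the sign is −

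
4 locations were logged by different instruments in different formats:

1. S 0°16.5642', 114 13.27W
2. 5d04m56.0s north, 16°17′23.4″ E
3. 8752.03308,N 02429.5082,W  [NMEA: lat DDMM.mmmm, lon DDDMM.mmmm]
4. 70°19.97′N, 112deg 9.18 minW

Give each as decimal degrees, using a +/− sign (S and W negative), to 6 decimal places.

1. -0.276070, -114.221167
2. 5.082222, 16.289833
3. 87.867218, -24.491803
4. 70.332833, -112.153000

Point 1:
  Lat: 0 + 16.5642/60 = 0.2760700
  hemisphere S, so the sign is −
  λ: 114 + 13.27/60 = 114.2211667
  W → negative
Point 2:
  φ: 5° + 4/60 + 56/3600 = 5 + 0.066667 + 0.015556 = 5.0822222
  N → positive
  Lon: 16 + 17/60 + 23.4/3600 = 16.2898333
  E ⇒ keep positive
Point 3:
  Lat: split at 2 digits → 87° and 52.03308′; 87 + 52.03308/60 = 87.8672180
  N → positive
  Lon: split at 3 digits → 024° and 29.5082′; 24 + 29.5082/60 = 24.4918033
  W ⇒ negate
Point 4:
  Latitude: 70 + 19.97/60 = 70.3328333
  N ⇒ keep positive
  Longitude: 112 + 9.18/60 = 112.1530000
  W → negative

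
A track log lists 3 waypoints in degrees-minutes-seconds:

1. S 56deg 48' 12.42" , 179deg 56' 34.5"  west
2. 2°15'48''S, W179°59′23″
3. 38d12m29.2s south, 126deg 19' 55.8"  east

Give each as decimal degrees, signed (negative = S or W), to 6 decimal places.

1. -56.803450, -179.942917
2. -2.263333, -179.989722
3. -38.208111, 126.332167

Point 1:
  φ: 56 + 48/60 + 12.42/3600 = 56.8034500
  S → negative
  Lon: 179° + 56/60 + 34.5/3600 = 179 + 0.933333 + 0.009583 = 179.9429167
  W → negative
Point 2:
  φ: 2° + 15/60 + 48/3600 = 2 + 0.250000 + 0.013333 = 2.2633333
  S → negative
  λ: 59′ + 23″ = 59.38333′; 179 + 59.38333/60 = 179.9897222
  W → negative
Point 3:
  Latitude: 38 + 12/60 + 29.2/3600 = 38.2081111
  hemisphere S, so the sign is −
  Lon: 126° + 19/60 + 55.8/3600 = 126 + 0.316667 + 0.015500 = 126.3321667
  E ⇒ keep positive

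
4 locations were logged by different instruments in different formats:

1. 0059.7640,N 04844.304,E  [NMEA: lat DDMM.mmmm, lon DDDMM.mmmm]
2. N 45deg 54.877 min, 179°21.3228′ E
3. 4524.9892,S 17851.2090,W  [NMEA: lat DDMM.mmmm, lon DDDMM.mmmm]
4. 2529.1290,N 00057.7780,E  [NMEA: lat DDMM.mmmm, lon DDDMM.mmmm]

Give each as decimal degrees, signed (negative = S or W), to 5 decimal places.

1. 0.99607, 48.73840
2. 45.91462, 179.35538
3. -45.41649, -178.85348
4. 25.48548, 0.96297

Point 1:
  Lat: split at 2 digits → 00° and 59.764′; 0 + 59.764/60 = 0.996067
  N → positive
  λ: degrees = first 3 digits = 48, minutes = 44.304; 48 + 44.304/60 = 48.738400
  E ⇒ keep positive
Point 2:
  φ: 45 + 54.877/60 = 45.914617
  N ⇒ keep positive
  λ: 21.3228′ = 0.355380°; total 179.355380
  E ⇒ keep positive
Point 3:
  Latitude: split at 2 digits → 45° and 24.9892′; 45 + 24.9892/60 = 45.416487
  hemisphere S, so the sign is −
  Lon: split at 3 digits → 178° and 51.209′; 178 + 51.209/60 = 178.853483
  W → negative
Point 4:
  Latitude: degrees = first 2 digits = 25, minutes = 29.129; 25 + 29.129/60 = 25.485483
  N ⇒ keep positive
  Lon: degrees = first 3 digits = 0, minutes = 57.778; 0 + 57.778/60 = 0.962967
  E → positive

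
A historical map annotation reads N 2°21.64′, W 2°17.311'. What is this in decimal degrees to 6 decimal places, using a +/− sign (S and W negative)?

Latitude: 21.64′ = 0.360667°; total 2.3606667
N ⇒ keep positive
Longitude: 2 + 17.311/60 = 2.2885167
hemisphere W, so the sign is −

2.360667, -2.288517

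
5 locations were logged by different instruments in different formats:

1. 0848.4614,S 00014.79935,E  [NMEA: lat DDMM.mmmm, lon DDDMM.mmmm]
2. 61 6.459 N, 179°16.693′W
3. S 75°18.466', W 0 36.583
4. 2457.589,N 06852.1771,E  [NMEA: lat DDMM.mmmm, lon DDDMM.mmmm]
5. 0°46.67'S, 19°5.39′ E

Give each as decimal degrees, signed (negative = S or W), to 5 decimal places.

1. -8.80769, 0.24666
2. 61.10765, -179.27822
3. -75.30777, -0.60972
4. 24.95982, 68.86962
5. -0.77783, 19.08983

Point 1:
  φ: degrees = first 2 digits = 8, minutes = 48.4614; 8 + 48.4614/60 = 8.807690
  hemisphere S, so the sign is −
  Longitude: degrees = first 3 digits = 0, minutes = 14.79935; 0 + 14.79935/60 = 0.246656
  E → positive
Point 2:
  Latitude: 61 + 6.459/60 = 61.107650
  N ⇒ keep positive
  Lon: 16.693′ = 0.278217°; total 179.278217
  W ⇒ negate
Point 3:
  Latitude: 75 + 18.466/60 = 75.307767
  hemisphere S, so the sign is −
  Longitude: 36.583′ = 0.609717°; total 0.609717
  hemisphere W, so the sign is −
Point 4:
  Latitude: split at 2 digits → 24° and 57.589′; 24 + 57.589/60 = 24.959817
  N ⇒ keep positive
  λ: degrees = first 3 digits = 68, minutes = 52.1771; 68 + 52.1771/60 = 68.869618
  E ⇒ keep positive
Point 5:
  Lat: 46.67′ = 0.777833°; total 0.777833
  S → negative
  Lon: 5.39′ = 0.089833°; total 19.089833
  E ⇒ keep positive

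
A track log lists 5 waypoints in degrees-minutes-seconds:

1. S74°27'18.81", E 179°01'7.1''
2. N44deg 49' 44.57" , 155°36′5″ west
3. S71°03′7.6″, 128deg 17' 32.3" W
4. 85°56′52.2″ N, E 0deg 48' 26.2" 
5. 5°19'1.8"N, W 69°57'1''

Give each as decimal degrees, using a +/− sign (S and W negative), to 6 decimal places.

Point 1:
  Lat: 27′ + 18.81″ = 27.31350′; 74 + 27.31350/60 = 74.4552250
  S → negative
  Lon: 1′ + 7.1″ = 1.11833′; 179 + 1.11833/60 = 179.0186389
  E ⇒ keep positive
Point 2:
  φ: 44 + 49/60 + 44.57/3600 = 44.8290472
  N ⇒ keep positive
  λ: 36′ + 5″ = 36.08333′; 155 + 36.08333/60 = 155.6013889
  W ⇒ negate
Point 3:
  Latitude: 71 + 3/60 + 7.6/3600 = 71.0521111
  S ⇒ negate
  Longitude: 17′ + 32.3″ = 17.53833′; 128 + 17.53833/60 = 128.2923056
  W ⇒ negate
Point 4:
  φ: 56′ + 52.2″ = 56.87000′; 85 + 56.87000/60 = 85.9478333
  N → positive
  Longitude: 48′ + 26.2″ = 48.43667′; 0 + 48.43667/60 = 0.8072778
  E → positive
Point 5:
  Lat: 19′ + 1.8″ = 19.03000′; 5 + 19.03000/60 = 5.3171667
  N ⇒ keep positive
  λ: 57′ + 1″ = 57.01667′; 69 + 57.01667/60 = 69.9502778
  W → negative

1. -74.455225, 179.018639
2. 44.829047, -155.601389
3. -71.052111, -128.292306
4. 85.947833, 0.807278
5. 5.317167, -69.950278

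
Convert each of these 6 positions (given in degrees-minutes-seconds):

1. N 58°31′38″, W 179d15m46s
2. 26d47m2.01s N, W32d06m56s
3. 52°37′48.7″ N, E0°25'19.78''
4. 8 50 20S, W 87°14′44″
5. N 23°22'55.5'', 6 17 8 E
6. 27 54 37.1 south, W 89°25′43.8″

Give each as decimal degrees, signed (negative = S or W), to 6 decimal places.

1. 58.527222, -179.262778
2. 26.783892, -32.115556
3. 52.630194, 0.422161
4. -8.838889, -87.245556
5. 23.382083, 6.285556
6. -27.910306, -89.428833

Point 1:
  φ: 58° + 31/60 + 38/3600 = 58 + 0.516667 + 0.010556 = 58.5272222
  N → positive
  Lon: 15′ + 46″ = 15.76667′; 179 + 15.76667/60 = 179.2627778
  W ⇒ negate
Point 2:
  Lat: 26° + 47/60 + 2.01/3600 = 26 + 0.783333 + 0.000558 = 26.7838917
  N ⇒ keep positive
  λ: 32 + 6/60 + 56/3600 = 32.1155556
  hemisphere W, so the sign is −
Point 3:
  Lat: 52 + 37/60 + 48.7/3600 = 52.6301944
  N ⇒ keep positive
  Longitude: 0 + 25/60 + 19.78/3600 = 0.4221611
  E → positive
Point 4:
  φ: 8° + 50/60 + 20/3600 = 8 + 0.833333 + 0.005556 = 8.8388889
  hemisphere S, so the sign is −
  Longitude: 87 + 14/60 + 44/3600 = 87.2455556
  W ⇒ negate
Point 5:
  Lat: 22′ + 55.5″ = 22.92500′; 23 + 22.92500/60 = 23.3820833
  N → positive
  Lon: 17′ + 8″ = 17.13333′; 6 + 17.13333/60 = 6.2855556
  E ⇒ keep positive
Point 6:
  φ: 54′ + 37.1″ = 54.61833′; 27 + 54.61833/60 = 27.9103056
  S → negative
  λ: 89° + 25/60 + 43.8/3600 = 89 + 0.416667 + 0.012167 = 89.4288333
  W ⇒ negate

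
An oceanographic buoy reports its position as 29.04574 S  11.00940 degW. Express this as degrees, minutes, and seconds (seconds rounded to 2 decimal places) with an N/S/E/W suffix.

Lat: 0.045740° → 2.74440′; 0.74440 × 60 = 44.6640″
λ: 0.009400 × 60 = 0.56400′ → 0′, remainder × 60 = 33.8400″

29°02′44.66″ S, 11°00′33.84″ W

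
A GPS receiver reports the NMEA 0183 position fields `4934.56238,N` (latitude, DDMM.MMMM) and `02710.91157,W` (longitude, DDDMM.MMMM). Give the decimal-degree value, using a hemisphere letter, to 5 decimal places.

49.57604° N, 27.18186° W

φ: split at 2 digits → 49° and 34.56238′; 49 + 34.56238/60 = 49.576040
Lon: degrees = first 3 digits = 27, minutes = 10.91157; 27 + 10.91157/60 = 27.181860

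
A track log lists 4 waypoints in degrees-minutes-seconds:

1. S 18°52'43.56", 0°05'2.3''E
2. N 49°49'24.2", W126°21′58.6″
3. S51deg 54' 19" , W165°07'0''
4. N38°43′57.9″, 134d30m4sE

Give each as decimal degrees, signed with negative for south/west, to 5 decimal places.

1. -18.87877, 0.08397
2. 49.82339, -126.36628
3. -51.90528, -165.11667
4. 38.73275, 134.50111

Point 1:
  φ: 52′ + 43.56″ = 52.72600′; 18 + 52.72600/60 = 18.878767
  S ⇒ negate
  λ: 5′ + 2.3″ = 5.03833′; 0 + 5.03833/60 = 0.083972
  E → positive
Point 2:
  φ: 49 + 49/60 + 24.2/3600 = 49.823389
  N ⇒ keep positive
  Lon: 21′ + 58.6″ = 21.97667′; 126 + 21.97667/60 = 126.366278
  W → negative
Point 3:
  Latitude: 51 + 54/60 + 19/3600 = 51.905278
  S → negative
  λ: 7′ + 0″ = 7.00000′; 165 + 7.00000/60 = 165.116667
  W → negative
Point 4:
  Latitude: 38° + 43/60 + 57.9/3600 = 38 + 0.716667 + 0.016083 = 38.732750
  N → positive
  λ: 134 + 30/60 + 4/3600 = 134.501111
  E ⇒ keep positive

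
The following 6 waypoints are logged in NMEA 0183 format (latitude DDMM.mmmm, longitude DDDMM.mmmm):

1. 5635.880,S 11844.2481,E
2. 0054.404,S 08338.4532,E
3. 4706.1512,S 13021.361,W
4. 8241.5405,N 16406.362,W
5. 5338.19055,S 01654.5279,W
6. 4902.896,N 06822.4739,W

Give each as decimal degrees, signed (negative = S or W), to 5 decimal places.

Point 1:
  Latitude: degrees = first 2 digits = 56, minutes = 35.88; 56 + 35.88/60 = 56.598000
  hemisphere S, so the sign is −
  Longitude: degrees = first 3 digits = 118, minutes = 44.2481; 118 + 44.2481/60 = 118.737468
  E ⇒ keep positive
Point 2:
  Latitude: split at 2 digits → 00° and 54.404′; 0 + 54.404/60 = 0.906733
  hemisphere S, so the sign is −
  Lon: degrees = first 3 digits = 83, minutes = 38.4532; 83 + 38.4532/60 = 83.640887
  E → positive
Point 3:
  φ: split at 2 digits → 47° and 6.1512′; 47 + 6.1512/60 = 47.102520
  S → negative
  Lon: split at 3 digits → 130° and 21.361′; 130 + 21.361/60 = 130.356017
  W ⇒ negate
Point 4:
  Latitude: degrees = first 2 digits = 82, minutes = 41.5405; 82 + 41.5405/60 = 82.692342
  N ⇒ keep positive
  Lon: degrees = first 3 digits = 164, minutes = 6.362; 164 + 6.362/60 = 164.106033
  hemisphere W, so the sign is −
Point 5:
  φ: split at 2 digits → 53° and 38.19055′; 53 + 38.19055/60 = 53.636509
  S ⇒ negate
  Lon: split at 3 digits → 016° and 54.5279′; 16 + 54.5279/60 = 16.908798
  hemisphere W, so the sign is −
Point 6:
  Latitude: split at 2 digits → 49° and 2.896′; 49 + 2.896/60 = 49.048267
  N → positive
  Lon: degrees = first 3 digits = 68, minutes = 22.4739; 68 + 22.4739/60 = 68.374565
  W ⇒ negate

1. -56.59800, 118.73747
2. -0.90673, 83.64089
3. -47.10252, -130.35602
4. 82.69234, -164.10603
5. -53.63651, -16.90880
6. 49.04827, -68.37457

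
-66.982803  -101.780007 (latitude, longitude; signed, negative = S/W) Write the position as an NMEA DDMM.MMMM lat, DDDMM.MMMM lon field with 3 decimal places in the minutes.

Latitude is negative → S; |value| = 66.982803
Latitude: 66° + 0.982803 × 60 = 66° 58.96818′
Longitude is negative → W; |value| = 101.780007
Longitude: 101° + 0.780007 × 60 = 101° 46.80042′

6658.968,S / 10146.800,W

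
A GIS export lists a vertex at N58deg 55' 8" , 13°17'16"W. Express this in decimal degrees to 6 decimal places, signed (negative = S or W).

φ: 58° + 55/60 + 8/3600 = 58 + 0.916667 + 0.002222 = 58.9188889
N → positive
Lon: 13 + 17/60 + 16/3600 = 13.2877778
W ⇒ negate

58.918889, -13.287778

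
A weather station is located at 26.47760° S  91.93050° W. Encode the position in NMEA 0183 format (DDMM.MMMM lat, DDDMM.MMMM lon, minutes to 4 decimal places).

Latitude: 26° + 0.477600 × 60 = 26° 28.656000′
Lon: 91° + 0.930500 × 60 = 91° 55.830000′

2628.6560,S / 09155.8300,W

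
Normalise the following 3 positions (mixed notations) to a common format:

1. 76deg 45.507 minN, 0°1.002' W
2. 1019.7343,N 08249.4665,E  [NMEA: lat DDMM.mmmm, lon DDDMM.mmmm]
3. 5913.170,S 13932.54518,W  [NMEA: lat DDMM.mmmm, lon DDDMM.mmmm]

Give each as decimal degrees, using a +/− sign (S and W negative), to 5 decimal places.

1. 76.75845, -0.01670
2. 10.32891, 82.82444
3. -59.21950, -139.54242

Point 1:
  Lat: 45.507′ = 0.758450°; total 76.758450
  N ⇒ keep positive
  Lon: 1.002′ = 0.016700°; total 0.016700
  W → negative
Point 2:
  Lat: split at 2 digits → 10° and 19.7343′; 10 + 19.7343/60 = 10.328905
  N → positive
  Longitude: split at 3 digits → 082° and 49.4665′; 82 + 49.4665/60 = 82.824442
  E → positive
Point 3:
  Lat: degrees = first 2 digits = 59, minutes = 13.17; 59 + 13.17/60 = 59.219500
  S ⇒ negate
  Longitude: degrees = first 3 digits = 139, minutes = 32.54518; 139 + 32.54518/60 = 139.542420
  W → negative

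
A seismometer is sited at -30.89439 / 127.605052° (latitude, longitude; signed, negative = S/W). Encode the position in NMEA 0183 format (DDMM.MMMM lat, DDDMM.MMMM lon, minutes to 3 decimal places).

Latitude is negative → S; |value| = 30.894390
Lat: 30° + 0.894390 × 60 = 30° 53.66340′
λ: fractional part 0.605052 → 36.30312 minutes

3053.663,S / 12736.303,E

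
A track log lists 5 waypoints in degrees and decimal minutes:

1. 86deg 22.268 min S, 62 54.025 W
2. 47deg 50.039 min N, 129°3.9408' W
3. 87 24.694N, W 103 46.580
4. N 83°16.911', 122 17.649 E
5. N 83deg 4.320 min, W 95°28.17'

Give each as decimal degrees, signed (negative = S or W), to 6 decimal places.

1. -86.371133, -62.900417
2. 47.833983, -129.065680
3. 87.411567, -103.776333
4. 83.281850, 122.294150
5. 83.072000, -95.469500

Point 1:
  φ: 86 + 22.268/60 = 86.3711333
  hemisphere S, so the sign is −
  Lon: 54.025′ = 0.900417°; total 62.9004167
  hemisphere W, so the sign is −
Point 2:
  Latitude: 50.039′ = 0.833983°; total 47.8339833
  N ⇒ keep positive
  λ: 3.9408′ = 0.065680°; total 129.0656800
  W → negative
Point 3:
  Latitude: 24.694′ = 0.411567°; total 87.4115667
  N → positive
  Lon: 46.58′ = 0.776333°; total 103.7763333
  W → negative
Point 4:
  φ: 16.911′ = 0.281850°; total 83.2818500
  N ⇒ keep positive
  Lon: 17.649′ = 0.294150°; total 122.2941500
  E → positive
Point 5:
  Lat: 83 + 4.32/60 = 83.0720000
  N → positive
  Lon: 95 + 28.17/60 = 95.4695000
  hemisphere W, so the sign is −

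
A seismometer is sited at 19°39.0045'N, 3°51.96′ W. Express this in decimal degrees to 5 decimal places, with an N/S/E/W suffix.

φ: 19 + 39.0045/60 = 19.650075
λ: 3 + 51.96/60 = 3.866000

19.65008° N, 3.86600° W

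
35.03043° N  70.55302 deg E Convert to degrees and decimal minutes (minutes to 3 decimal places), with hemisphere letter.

φ: fractional part 0.030430 → 1.82580 minutes
Lon: fractional part 0.553020 → 33.18120 minutes

35° 1.826′ N, 70° 33.181′ E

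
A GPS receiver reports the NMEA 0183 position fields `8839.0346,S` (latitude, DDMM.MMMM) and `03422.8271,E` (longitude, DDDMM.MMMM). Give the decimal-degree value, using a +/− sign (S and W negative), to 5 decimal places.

Latitude: degrees = first 2 digits = 88, minutes = 39.0346; 88 + 39.0346/60 = 88.650577
hemisphere S, so the sign is −
Longitude: degrees = first 3 digits = 34, minutes = 22.8271; 34 + 22.8271/60 = 34.380452
E → positive

-88.65058, 34.38045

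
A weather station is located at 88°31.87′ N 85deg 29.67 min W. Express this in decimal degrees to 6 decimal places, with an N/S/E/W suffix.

88.531167° N, 85.494500° W

Latitude: 31.87′ = 0.531167°; total 88.5311667
Longitude: 85 + 29.67/60 = 85.4945000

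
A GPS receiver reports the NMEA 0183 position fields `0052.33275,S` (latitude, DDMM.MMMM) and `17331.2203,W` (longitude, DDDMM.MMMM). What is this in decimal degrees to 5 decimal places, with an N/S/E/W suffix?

0.87221° S, 173.52034° W

Latitude: split at 2 digits → 00° and 52.33275′; 0 + 52.33275/60 = 0.872213
Lon: split at 3 digits → 173° and 31.2203′; 173 + 31.2203/60 = 173.520338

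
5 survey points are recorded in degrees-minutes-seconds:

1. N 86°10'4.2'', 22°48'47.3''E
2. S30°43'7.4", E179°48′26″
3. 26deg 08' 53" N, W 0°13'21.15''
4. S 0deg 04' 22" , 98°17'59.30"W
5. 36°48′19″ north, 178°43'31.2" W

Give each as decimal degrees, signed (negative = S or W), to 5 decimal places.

1. 86.16783, 22.81314
2. -30.71872, 179.80722
3. 26.14806, -0.22254
4. -0.07278, -98.29981
5. 36.80528, -178.72533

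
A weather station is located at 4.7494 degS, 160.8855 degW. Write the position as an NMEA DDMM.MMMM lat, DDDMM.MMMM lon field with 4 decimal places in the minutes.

0444.9640,S / 16053.1300,W

φ: 4° + 0.749400 × 60 = 4° 44.964000′
Longitude: minutes = (160.885500 − 160) × 60 = 53.130000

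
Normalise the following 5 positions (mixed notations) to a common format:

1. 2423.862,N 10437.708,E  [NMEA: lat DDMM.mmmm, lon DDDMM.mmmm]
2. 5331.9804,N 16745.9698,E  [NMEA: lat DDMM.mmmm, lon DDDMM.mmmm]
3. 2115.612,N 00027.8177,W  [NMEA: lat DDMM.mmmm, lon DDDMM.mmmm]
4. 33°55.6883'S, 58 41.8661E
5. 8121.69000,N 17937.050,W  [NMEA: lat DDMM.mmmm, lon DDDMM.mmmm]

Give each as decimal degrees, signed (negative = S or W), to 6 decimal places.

1. 24.397700, 104.628467
2. 53.533007, 167.766163
3. 21.260200, -0.463628
4. -33.928138, 58.697768
5. 81.361500, -179.617500

Point 1:
  φ: degrees = first 2 digits = 24, minutes = 23.862; 24 + 23.862/60 = 24.3977000
  N → positive
  λ: split at 3 digits → 104° and 37.708′; 104 + 37.708/60 = 104.6284667
  E ⇒ keep positive
Point 2:
  Lat: split at 2 digits → 53° and 31.9804′; 53 + 31.9804/60 = 53.5330067
  N ⇒ keep positive
  Longitude: degrees = first 3 digits = 167, minutes = 45.9698; 167 + 45.9698/60 = 167.7661633
  E → positive
Point 3:
  φ: split at 2 digits → 21° and 15.612′; 21 + 15.612/60 = 21.2602000
  N ⇒ keep positive
  Longitude: degrees = first 3 digits = 0, minutes = 27.8177; 0 + 27.8177/60 = 0.4636283
  W → negative
Point 4:
  Lat: 33 + 55.6883/60 = 33.9281383
  S → negative
  λ: 58 + 41.8661/60 = 58.6977683
  E ⇒ keep positive
Point 5:
  Latitude: degrees = first 2 digits = 81, minutes = 21.69; 81 + 21.69/60 = 81.3615000
  N → positive
  Lon: degrees = first 3 digits = 179, minutes = 37.05; 179 + 37.05/60 = 179.6175000
  W ⇒ negate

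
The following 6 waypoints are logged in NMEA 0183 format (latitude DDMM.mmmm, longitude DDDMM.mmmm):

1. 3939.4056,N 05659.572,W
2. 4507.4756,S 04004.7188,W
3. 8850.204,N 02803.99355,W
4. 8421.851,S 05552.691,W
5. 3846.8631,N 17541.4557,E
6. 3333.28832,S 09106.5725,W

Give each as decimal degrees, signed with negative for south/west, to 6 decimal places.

1. 39.656760, -56.992867
2. -45.124593, -40.078647
3. 88.836733, -28.066559
4. -84.364183, -55.878183
5. 38.781052, 175.690928
6. -33.554805, -91.109542

Point 1:
  φ: degrees = first 2 digits = 39, minutes = 39.4056; 39 + 39.4056/60 = 39.6567600
  N ⇒ keep positive
  Lon: degrees = first 3 digits = 56, minutes = 59.572; 56 + 59.572/60 = 56.9928667
  W ⇒ negate
Point 2:
  φ: degrees = first 2 digits = 45, minutes = 7.4756; 45 + 7.4756/60 = 45.1245933
  S ⇒ negate
  Longitude: degrees = first 3 digits = 40, minutes = 4.7188; 40 + 4.7188/60 = 40.0786467
  W ⇒ negate
Point 3:
  Latitude: split at 2 digits → 88° and 50.204′; 88 + 50.204/60 = 88.8367333
  N ⇒ keep positive
  Lon: split at 3 digits → 028° and 3.99355′; 28 + 3.99355/60 = 28.0665592
  hemisphere W, so the sign is −
Point 4:
  Latitude: split at 2 digits → 84° and 21.851′; 84 + 21.851/60 = 84.3641833
  S ⇒ negate
  λ: degrees = first 3 digits = 55, minutes = 52.691; 55 + 52.691/60 = 55.8781833
  W → negative
Point 5:
  Lat: degrees = first 2 digits = 38, minutes = 46.8631; 38 + 46.8631/60 = 38.7810517
  N → positive
  Longitude: degrees = first 3 digits = 175, minutes = 41.4557; 175 + 41.4557/60 = 175.6909283
  E → positive
Point 6:
  Lat: degrees = first 2 digits = 33, minutes = 33.28832; 33 + 33.28832/60 = 33.5548053
  hemisphere S, so the sign is −
  Longitude: split at 3 digits → 091° and 6.5725′; 91 + 6.5725/60 = 91.1095417
  hemisphere W, so the sign is −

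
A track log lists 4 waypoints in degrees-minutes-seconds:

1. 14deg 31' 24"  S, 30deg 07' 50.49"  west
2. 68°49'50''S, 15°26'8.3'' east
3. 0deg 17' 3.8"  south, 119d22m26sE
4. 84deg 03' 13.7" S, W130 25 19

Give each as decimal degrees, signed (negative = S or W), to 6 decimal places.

1. -14.523333, -30.130692
2. -68.830556, 15.435639
3. -0.284389, 119.373889
4. -84.053806, -130.421944

Point 1:
  φ: 31′ + 24″ = 31.40000′; 14 + 31.40000/60 = 14.5233333
  hemisphere S, so the sign is −
  Lon: 30 + 7/60 + 50.49/3600 = 30.1306917
  hemisphere W, so the sign is −
Point 2:
  φ: 68° + 49/60 + 50/3600 = 68 + 0.816667 + 0.013889 = 68.8305556
  hemisphere S, so the sign is −
  λ: 15° + 26/60 + 8.3/3600 = 15 + 0.433333 + 0.002306 = 15.4356389
  E ⇒ keep positive
Point 3:
  Latitude: 17′ + 3.8″ = 17.06333′; 0 + 17.06333/60 = 0.2843889
  hemisphere S, so the sign is −
  Lon: 119° + 22/60 + 26/3600 = 119 + 0.366667 + 0.007222 = 119.3738889
  E ⇒ keep positive
Point 4:
  Lat: 84 + 3/60 + 13.7/3600 = 84.0538056
  hemisphere S, so the sign is −
  Longitude: 130 + 25/60 + 19/3600 = 130.4219444
  W → negative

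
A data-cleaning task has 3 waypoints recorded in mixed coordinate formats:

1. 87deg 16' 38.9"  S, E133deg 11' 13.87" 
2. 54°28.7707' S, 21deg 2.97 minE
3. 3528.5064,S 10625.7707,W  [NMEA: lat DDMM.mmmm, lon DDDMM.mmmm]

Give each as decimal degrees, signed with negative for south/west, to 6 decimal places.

1. -87.277472, 133.187186
2. -54.479512, 21.049500
3. -35.475107, -106.429512

Point 1:
  Latitude: 87° + 16/60 + 38.9/3600 = 87 + 0.266667 + 0.010806 = 87.2774722
  S → negative
  Lon: 11′ + 13.87″ = 11.23117′; 133 + 11.23117/60 = 133.1871861
  E ⇒ keep positive
Point 2:
  Lat: 28.7707′ = 0.479512°; total 54.4795117
  S → negative
  Lon: 2.97′ = 0.049500°; total 21.0495000
  E → positive
Point 3:
  Latitude: degrees = first 2 digits = 35, minutes = 28.5064; 35 + 28.5064/60 = 35.4751067
  S → negative
  Longitude: degrees = first 3 digits = 106, minutes = 25.7707; 106 + 25.7707/60 = 106.4295117
  W ⇒ negate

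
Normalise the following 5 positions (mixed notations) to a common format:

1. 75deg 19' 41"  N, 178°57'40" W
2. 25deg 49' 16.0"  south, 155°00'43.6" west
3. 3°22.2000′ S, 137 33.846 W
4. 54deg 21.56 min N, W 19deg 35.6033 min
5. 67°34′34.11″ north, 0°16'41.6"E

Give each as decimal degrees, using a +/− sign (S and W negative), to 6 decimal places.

1. 75.328056, -178.961111
2. -25.821111, -155.012111
3. -3.370000, -137.564100
4. 54.359333, -19.593388
5. 67.576142, 0.278222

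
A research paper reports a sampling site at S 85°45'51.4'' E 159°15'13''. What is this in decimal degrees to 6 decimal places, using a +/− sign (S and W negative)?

φ: 85 + 45/60 + 51.4/3600 = 85.7642778
hemisphere S, so the sign is −
Lon: 159 + 15/60 + 13/3600 = 159.2536111
E → positive

-85.764278, 159.253611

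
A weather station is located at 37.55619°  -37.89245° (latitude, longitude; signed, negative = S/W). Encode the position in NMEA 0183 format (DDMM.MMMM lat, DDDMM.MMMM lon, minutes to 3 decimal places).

3733.371,N / 03753.547,W

φ: 37° + 0.556190 × 60 = 37° 33.37140′
Longitude is negative → W; |value| = 37.892450
Lon: fractional part 0.892450 → 53.54700 minutes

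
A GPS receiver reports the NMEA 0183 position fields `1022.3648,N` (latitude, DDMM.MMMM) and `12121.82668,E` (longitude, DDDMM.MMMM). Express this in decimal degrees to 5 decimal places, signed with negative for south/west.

10.37275, 121.36378

Latitude: degrees = first 2 digits = 10, minutes = 22.3648; 10 + 22.3648/60 = 10.372747
N → positive
Longitude: degrees = first 3 digits = 121, minutes = 21.82668; 121 + 21.82668/60 = 121.363778
E ⇒ keep positive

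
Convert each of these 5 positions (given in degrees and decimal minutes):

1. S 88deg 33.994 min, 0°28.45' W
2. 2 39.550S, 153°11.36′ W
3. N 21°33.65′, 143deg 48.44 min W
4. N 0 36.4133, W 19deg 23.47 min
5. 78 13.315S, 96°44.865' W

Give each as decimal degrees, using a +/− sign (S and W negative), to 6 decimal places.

1. -88.566567, -0.474167
2. -2.659167, -153.189333
3. 21.560833, -143.807333
4. 0.606888, -19.391167
5. -78.221917, -96.747750

Point 1:
  Lat: 33.994′ = 0.566567°; total 88.5665667
  hemisphere S, so the sign is −
  Lon: 28.45′ = 0.474167°; total 0.4741667
  W → negative
Point 2:
  Latitude: 2 + 39.55/60 = 2.6591667
  S ⇒ negate
  Longitude: 11.36′ = 0.189333°; total 153.1893333
  W ⇒ negate
Point 3:
  Lat: 33.65′ = 0.560833°; total 21.5608333
  N → positive
  λ: 143 + 48.44/60 = 143.8073333
  W → negative
Point 4:
  Latitude: 0 + 36.4133/60 = 0.6068883
  N → positive
  λ: 19 + 23.47/60 = 19.3911667
  W → negative
Point 5:
  Latitude: 78 + 13.315/60 = 78.2219167
  S ⇒ negate
  λ: 96 + 44.865/60 = 96.7477500
  W ⇒ negate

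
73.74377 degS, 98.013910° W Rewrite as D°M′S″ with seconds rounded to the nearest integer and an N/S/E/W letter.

Lat: whole degrees 73; 44.62620′ → 44′ and 37.57″
Longitude: 0.013910° → 0.83460′; 0.83460 × 60 = 50.08″

73°44′38″ S, 98°00′50″ W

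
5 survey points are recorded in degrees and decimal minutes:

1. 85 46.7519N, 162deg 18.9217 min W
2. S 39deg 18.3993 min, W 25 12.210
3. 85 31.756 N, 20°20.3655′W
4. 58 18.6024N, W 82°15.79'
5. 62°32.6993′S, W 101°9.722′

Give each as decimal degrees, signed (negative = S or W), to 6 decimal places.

1. 85.779198, -162.315362
2. -39.306655, -25.203500
3. 85.529267, -20.339425
4. 58.310040, -82.263167
5. -62.544988, -101.162033

Point 1:
  Lat: 46.7519′ = 0.779198°; total 85.7791983
  N → positive
  λ: 18.9217′ = 0.315362°; total 162.3153617
  hemisphere W, so the sign is −
Point 2:
  Latitude: 18.3993′ = 0.306655°; total 39.3066550
  S → negative
  Longitude: 25 + 12.21/60 = 25.2035000
  W ⇒ negate
Point 3:
  Lat: 85 + 31.756/60 = 85.5292667
  N → positive
  Longitude: 20.3655′ = 0.339425°; total 20.3394250
  W → negative
Point 4:
  Lat: 58 + 18.6024/60 = 58.3100400
  N → positive
  λ: 82 + 15.79/60 = 82.2631667
  W ⇒ negate
Point 5:
  φ: 32.6993′ = 0.544988°; total 62.5449883
  hemisphere S, so the sign is −
  λ: 101 + 9.722/60 = 101.1620333
  W ⇒ negate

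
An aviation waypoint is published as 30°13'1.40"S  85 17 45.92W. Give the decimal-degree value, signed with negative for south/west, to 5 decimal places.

Latitude: 30° + 13/60 + 1.4/3600 = 30 + 0.216667 + 0.000389 = 30.217056
S ⇒ negate
Lon: 17′ + 45.92″ = 17.76533′; 85 + 17.76533/60 = 85.296089
W ⇒ negate

-30.21706, -85.29609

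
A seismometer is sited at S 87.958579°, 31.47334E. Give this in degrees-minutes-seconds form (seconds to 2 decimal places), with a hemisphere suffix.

87°57′30.88″ S, 31°28′24.02″ E

Lat: 0.958579° → 57.51474′; 0.51474 × 60 = 30.8844″
Longitude: 0.473340° → 28.40040′; 0.40040 × 60 = 24.0240″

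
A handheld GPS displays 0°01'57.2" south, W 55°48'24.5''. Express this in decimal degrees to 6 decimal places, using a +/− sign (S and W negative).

-0.032556, -55.806806

φ: 0° + 1/60 + 57.2/3600 = 0 + 0.016667 + 0.015889 = 0.0325556
hemisphere S, so the sign is −
λ: 48′ + 24.5″ = 48.40833′; 55 + 48.40833/60 = 55.8068056
W ⇒ negate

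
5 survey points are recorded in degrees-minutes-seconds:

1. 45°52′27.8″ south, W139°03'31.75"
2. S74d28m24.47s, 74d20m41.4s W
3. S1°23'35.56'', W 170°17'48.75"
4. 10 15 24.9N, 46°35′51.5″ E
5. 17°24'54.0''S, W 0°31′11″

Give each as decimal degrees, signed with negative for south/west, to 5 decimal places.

1. -45.87439, -139.05882
2. -74.47346, -74.34483
3. -1.39321, -170.29688
4. 10.25692, 46.59764
5. -17.41500, -0.51972

Point 1:
  Latitude: 45 + 52/60 + 27.8/3600 = 45.874389
  hemisphere S, so the sign is −
  λ: 139 + 3/60 + 31.75/3600 = 139.058819
  hemisphere W, so the sign is −
Point 2:
  Lat: 74° + 28/60 + 24.47/3600 = 74 + 0.466667 + 0.006797 = 74.473464
  S ⇒ negate
  Longitude: 74 + 20/60 + 41.4/3600 = 74.344833
  W ⇒ negate
Point 3:
  Latitude: 1 + 23/60 + 35.56/3600 = 1.393211
  hemisphere S, so the sign is −
  Longitude: 170° + 17/60 + 48.75/3600 = 170 + 0.283333 + 0.013542 = 170.296875
  W ⇒ negate
Point 4:
  Latitude: 10° + 15/60 + 24.9/3600 = 10 + 0.250000 + 0.006917 = 10.256917
  N → positive
  λ: 46 + 35/60 + 51.5/3600 = 46.597639
  E → positive
Point 5:
  Latitude: 17 + 24/60 + 54/3600 = 17.415000
  hemisphere S, so the sign is −
  Lon: 0° + 31/60 + 11/3600 = 0 + 0.516667 + 0.003056 = 0.519722
  hemisphere W, so the sign is −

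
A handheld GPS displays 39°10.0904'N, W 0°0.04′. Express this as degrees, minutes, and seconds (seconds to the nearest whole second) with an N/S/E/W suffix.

φ: 10.09040′ → 10′ and 0.09040 × 60 = 5.42″
Lon: fractional minutes 0.04000 × 60 = 2.40″

39°10′5″ N, 0°00′2″ W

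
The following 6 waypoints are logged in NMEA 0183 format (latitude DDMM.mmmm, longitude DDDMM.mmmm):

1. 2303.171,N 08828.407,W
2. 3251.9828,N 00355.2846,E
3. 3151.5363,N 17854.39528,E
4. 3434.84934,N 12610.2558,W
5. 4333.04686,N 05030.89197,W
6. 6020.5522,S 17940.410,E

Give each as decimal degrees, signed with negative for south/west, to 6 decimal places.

1. 23.052850, -88.473450
2. 32.866380, 3.921410
3. 31.858938, 178.906588
4. 34.580822, -126.170930
5. 43.550781, -50.514866
6. -60.342537, 179.673500

Point 1:
  φ: split at 2 digits → 23° and 3.171′; 23 + 3.171/60 = 23.0528500
  N ⇒ keep positive
  Longitude: degrees = first 3 digits = 88, minutes = 28.407; 88 + 28.407/60 = 88.4734500
  W → negative
Point 2:
  φ: degrees = first 2 digits = 32, minutes = 51.9828; 32 + 51.9828/60 = 32.8663800
  N → positive
  λ: split at 3 digits → 003° and 55.2846′; 3 + 55.2846/60 = 3.9214100
  E ⇒ keep positive
Point 3:
  Latitude: split at 2 digits → 31° and 51.5363′; 31 + 51.5363/60 = 31.8589383
  N ⇒ keep positive
  Longitude: degrees = first 3 digits = 178, minutes = 54.39528; 178 + 54.39528/60 = 178.9065880
  E → positive
Point 4:
  φ: split at 2 digits → 34° and 34.84934′; 34 + 34.84934/60 = 34.5808223
  N → positive
  Lon: degrees = first 3 digits = 126, minutes = 10.2558; 126 + 10.2558/60 = 126.1709300
  W ⇒ negate
Point 5:
  Lat: degrees = first 2 digits = 43, minutes = 33.04686; 43 + 33.04686/60 = 43.5507810
  N ⇒ keep positive
  λ: degrees = first 3 digits = 50, minutes = 30.89197; 50 + 30.89197/60 = 50.5148662
  W ⇒ negate
Point 6:
  Latitude: split at 2 digits → 60° and 20.5522′; 60 + 20.5522/60 = 60.3425367
  S → negative
  λ: degrees = first 3 digits = 179, minutes = 40.41; 179 + 40.41/60 = 179.6735000
  E → positive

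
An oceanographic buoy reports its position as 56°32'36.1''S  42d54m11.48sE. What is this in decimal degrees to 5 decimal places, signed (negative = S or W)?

Lat: 56 + 32/60 + 36.1/3600 = 56.543361
hemisphere S, so the sign is −
Lon: 54′ + 11.48″ = 54.19133′; 42 + 54.19133/60 = 42.903189
E ⇒ keep positive

-56.54336, 42.90319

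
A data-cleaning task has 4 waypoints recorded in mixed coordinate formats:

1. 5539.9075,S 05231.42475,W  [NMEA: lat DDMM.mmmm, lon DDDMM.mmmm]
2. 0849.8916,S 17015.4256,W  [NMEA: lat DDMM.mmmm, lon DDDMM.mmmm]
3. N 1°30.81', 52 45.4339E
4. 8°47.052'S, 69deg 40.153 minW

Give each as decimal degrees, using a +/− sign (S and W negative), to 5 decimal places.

Point 1:
  Latitude: degrees = first 2 digits = 55, minutes = 39.9075; 55 + 39.9075/60 = 55.665125
  S → negative
  Longitude: split at 3 digits → 052° and 31.42475′; 52 + 31.42475/60 = 52.523746
  hemisphere W, so the sign is −
Point 2:
  φ: split at 2 digits → 08° and 49.8916′; 8 + 49.8916/60 = 8.831527
  hemisphere S, so the sign is −
  Longitude: degrees = first 3 digits = 170, minutes = 15.4256; 170 + 15.4256/60 = 170.257093
  W ⇒ negate
Point 3:
  Lat: 1 + 30.81/60 = 1.513500
  N ⇒ keep positive
  Lon: 52 + 45.4339/60 = 52.757232
  E → positive
Point 4:
  Latitude: 8 + 47.052/60 = 8.784200
  S ⇒ negate
  Lon: 69 + 40.153/60 = 69.669217
  W ⇒ negate

1. -55.66513, -52.52375
2. -8.83153, -170.25709
3. 1.51350, 52.75723
4. -8.78420, -69.66922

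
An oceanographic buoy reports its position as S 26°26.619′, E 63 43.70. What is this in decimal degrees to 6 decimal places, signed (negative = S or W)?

-26.443650, 63.728333

φ: 26.619′ = 0.443650°; total 26.4436500
hemisphere S, so the sign is −
Longitude: 43.7′ = 0.728333°; total 63.7283333
E ⇒ keep positive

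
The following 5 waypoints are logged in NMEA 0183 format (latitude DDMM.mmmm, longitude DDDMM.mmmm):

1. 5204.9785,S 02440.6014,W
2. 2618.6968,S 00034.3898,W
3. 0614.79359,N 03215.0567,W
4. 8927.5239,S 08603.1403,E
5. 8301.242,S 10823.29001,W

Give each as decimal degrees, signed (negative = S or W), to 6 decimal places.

Point 1:
  Latitude: degrees = first 2 digits = 52, minutes = 4.9785; 52 + 4.9785/60 = 52.0829750
  hemisphere S, so the sign is −
  Longitude: degrees = first 3 digits = 24, minutes = 40.6014; 24 + 40.6014/60 = 24.6766900
  W → negative
Point 2:
  Lat: degrees = first 2 digits = 26, minutes = 18.6968; 26 + 18.6968/60 = 26.3116133
  S ⇒ negate
  Longitude: split at 3 digits → 000° and 34.3898′; 0 + 34.3898/60 = 0.5731633
  hemisphere W, so the sign is −
Point 3:
  φ: split at 2 digits → 06° and 14.79359′; 6 + 14.79359/60 = 6.2465598
  N ⇒ keep positive
  λ: split at 3 digits → 032° and 15.0567′; 32 + 15.0567/60 = 32.2509450
  hemisphere W, so the sign is −
Point 4:
  Latitude: split at 2 digits → 89° and 27.5239′; 89 + 27.5239/60 = 89.4587317
  hemisphere S, so the sign is −
  λ: degrees = first 3 digits = 86, minutes = 3.1403; 86 + 3.1403/60 = 86.0523383
  E → positive
Point 5:
  Lat: split at 2 digits → 83° and 1.242′; 83 + 1.242/60 = 83.0207000
  S ⇒ negate
  Longitude: split at 3 digits → 108° and 23.29001′; 108 + 23.29001/60 = 108.3881668
  W → negative

1. -52.082975, -24.676690
2. -26.311613, -0.573163
3. 6.246560, -32.250945
4. -89.458732, 86.052338
5. -83.020700, -108.388167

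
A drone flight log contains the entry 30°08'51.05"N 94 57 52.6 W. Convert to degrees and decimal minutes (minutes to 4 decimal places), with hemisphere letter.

30° 8.8508′ N, 94° 57.8767′ W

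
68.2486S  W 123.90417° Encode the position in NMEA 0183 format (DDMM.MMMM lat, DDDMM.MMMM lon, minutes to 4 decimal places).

6814.9160,S / 12354.2502,W

Latitude: fractional part 0.248600 → 14.916000 minutes
Longitude: minutes = (123.904170 − 123) × 60 = 54.250200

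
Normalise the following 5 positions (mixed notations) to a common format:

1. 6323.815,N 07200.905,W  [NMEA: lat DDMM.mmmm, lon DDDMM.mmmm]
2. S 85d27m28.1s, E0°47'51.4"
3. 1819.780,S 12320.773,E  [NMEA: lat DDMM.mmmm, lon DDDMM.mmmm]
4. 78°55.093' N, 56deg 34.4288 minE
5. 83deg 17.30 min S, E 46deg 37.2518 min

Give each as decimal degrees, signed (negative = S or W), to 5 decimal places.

1. 63.39692, -72.01508
2. -85.45781, 0.79761
3. -18.32967, 123.34622
4. 78.91822, 56.57381
5. -83.28833, 46.62086

Point 1:
  φ: degrees = first 2 digits = 63, minutes = 23.815; 63 + 23.815/60 = 63.396917
  N → positive
  Lon: split at 3 digits → 072° and 0.905′; 72 + 0.905/60 = 72.015083
  W ⇒ negate
Point 2:
  Latitude: 85 + 27/60 + 28.1/3600 = 85.457806
  S ⇒ negate
  λ: 0° + 47/60 + 51.4/3600 = 0 + 0.783333 + 0.014278 = 0.797611
  E → positive
Point 3:
  Latitude: degrees = first 2 digits = 18, minutes = 19.78; 18 + 19.78/60 = 18.329667
  hemisphere S, so the sign is −
  Lon: degrees = first 3 digits = 123, minutes = 20.773; 123 + 20.773/60 = 123.346217
  E ⇒ keep positive
Point 4:
  Latitude: 78 + 55.093/60 = 78.918217
  N → positive
  Lon: 56 + 34.4288/60 = 56.573813
  E → positive
Point 5:
  Lat: 17.3′ = 0.288333°; total 83.288333
  S → negative
  Lon: 46 + 37.2518/60 = 46.620863
  E ⇒ keep positive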